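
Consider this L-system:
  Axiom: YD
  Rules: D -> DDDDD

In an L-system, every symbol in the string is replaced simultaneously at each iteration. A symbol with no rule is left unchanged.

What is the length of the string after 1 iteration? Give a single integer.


Step 0: length = 2
Step 1: length = 6

Answer: 6


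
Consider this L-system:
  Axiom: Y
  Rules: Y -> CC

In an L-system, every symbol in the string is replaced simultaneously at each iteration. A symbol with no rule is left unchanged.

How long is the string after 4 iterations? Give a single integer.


Step 0: length = 1
Step 1: length = 2
Step 2: length = 2
Step 3: length = 2
Step 4: length = 2

Answer: 2


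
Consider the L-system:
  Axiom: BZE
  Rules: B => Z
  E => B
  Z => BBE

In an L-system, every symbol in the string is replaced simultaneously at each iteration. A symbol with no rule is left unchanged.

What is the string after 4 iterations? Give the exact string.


Step 0: BZE
Step 1: ZBBEB
Step 2: BBEZZBZ
Step 3: ZZBBBEBBEZBBE
Step 4: BBEBBEZZZBZZBBBEZZB

Answer: BBEBBEZZZBZZBBBEZZB


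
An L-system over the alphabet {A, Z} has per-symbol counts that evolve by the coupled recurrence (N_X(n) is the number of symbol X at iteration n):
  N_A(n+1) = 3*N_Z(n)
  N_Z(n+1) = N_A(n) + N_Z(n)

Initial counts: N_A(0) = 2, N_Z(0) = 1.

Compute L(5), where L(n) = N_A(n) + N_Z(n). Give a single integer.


Answer: 177

Derivation:
Step 0: N_A=2, N_Z=1, L=3
Step 1: N_A=3, N_Z=3, L=6
Step 2: N_A=9, N_Z=6, L=15
Step 3: N_A=18, N_Z=15, L=33
Step 4: N_A=45, N_Z=33, L=78
Step 5: N_A=99, N_Z=78, L=177


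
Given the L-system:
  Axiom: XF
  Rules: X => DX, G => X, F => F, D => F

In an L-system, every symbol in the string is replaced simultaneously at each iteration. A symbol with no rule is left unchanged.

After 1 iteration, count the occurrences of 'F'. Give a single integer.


Answer: 1

Derivation:
Step 0: XF  (1 'F')
Step 1: DXF  (1 'F')


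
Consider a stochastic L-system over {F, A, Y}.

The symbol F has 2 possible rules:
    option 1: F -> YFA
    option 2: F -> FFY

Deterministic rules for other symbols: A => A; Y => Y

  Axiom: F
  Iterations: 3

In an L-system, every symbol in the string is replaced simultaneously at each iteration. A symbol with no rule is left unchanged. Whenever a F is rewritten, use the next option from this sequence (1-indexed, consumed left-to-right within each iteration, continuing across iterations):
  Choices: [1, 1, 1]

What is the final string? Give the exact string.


Answer: YYYFAAA

Derivation:
Step 0: F
Step 1: YFA  (used choices [1])
Step 2: YYFAA  (used choices [1])
Step 3: YYYFAAA  (used choices [1])


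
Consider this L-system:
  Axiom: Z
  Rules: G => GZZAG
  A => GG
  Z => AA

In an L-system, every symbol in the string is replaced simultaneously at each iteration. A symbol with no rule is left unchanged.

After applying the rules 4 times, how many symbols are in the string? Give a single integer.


Answer: 64

Derivation:
Step 0: length = 1
Step 1: length = 2
Step 2: length = 4
Step 3: length = 20
Step 4: length = 64


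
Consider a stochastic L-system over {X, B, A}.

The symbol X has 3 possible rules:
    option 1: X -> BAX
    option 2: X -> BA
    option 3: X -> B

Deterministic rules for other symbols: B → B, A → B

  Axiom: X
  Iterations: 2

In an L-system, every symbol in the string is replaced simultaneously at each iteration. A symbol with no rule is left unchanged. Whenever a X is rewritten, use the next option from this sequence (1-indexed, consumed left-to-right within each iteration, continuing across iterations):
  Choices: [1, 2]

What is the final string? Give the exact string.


Answer: BBBA

Derivation:
Step 0: X
Step 1: BAX  (used choices [1])
Step 2: BBBA  (used choices [2])


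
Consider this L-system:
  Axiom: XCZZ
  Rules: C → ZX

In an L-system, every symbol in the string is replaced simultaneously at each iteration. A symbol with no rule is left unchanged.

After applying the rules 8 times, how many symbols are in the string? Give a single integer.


Step 0: length = 4
Step 1: length = 5
Step 2: length = 5
Step 3: length = 5
Step 4: length = 5
Step 5: length = 5
Step 6: length = 5
Step 7: length = 5
Step 8: length = 5

Answer: 5


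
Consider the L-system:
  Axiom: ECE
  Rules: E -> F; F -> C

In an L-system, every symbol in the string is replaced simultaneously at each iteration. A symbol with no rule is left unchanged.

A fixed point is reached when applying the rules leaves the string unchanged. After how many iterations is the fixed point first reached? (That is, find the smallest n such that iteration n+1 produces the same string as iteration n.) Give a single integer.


Answer: 2

Derivation:
Step 0: ECE
Step 1: FCF
Step 2: CCC
Step 3: CCC  (unchanged — fixed point at step 2)


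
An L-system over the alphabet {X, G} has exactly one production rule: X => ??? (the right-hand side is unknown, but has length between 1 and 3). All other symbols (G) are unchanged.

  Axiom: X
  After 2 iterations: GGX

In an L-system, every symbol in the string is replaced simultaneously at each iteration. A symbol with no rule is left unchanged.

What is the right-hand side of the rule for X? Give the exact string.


Trying X => GX:
  Step 0: X
  Step 1: GX
  Step 2: GGX
Matches the given result.

Answer: GX


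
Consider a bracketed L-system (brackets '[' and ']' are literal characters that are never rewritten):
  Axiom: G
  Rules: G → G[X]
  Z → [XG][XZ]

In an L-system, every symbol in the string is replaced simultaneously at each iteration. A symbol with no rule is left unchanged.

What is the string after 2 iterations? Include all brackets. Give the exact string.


Step 0: G
Step 1: G[X]
Step 2: G[X][X]

Answer: G[X][X]


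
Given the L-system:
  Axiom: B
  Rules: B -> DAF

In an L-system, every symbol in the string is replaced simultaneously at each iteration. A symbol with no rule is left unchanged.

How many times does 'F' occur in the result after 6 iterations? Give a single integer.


Step 0: B  (0 'F')
Step 1: DAF  (1 'F')
Step 2: DAF  (1 'F')
Step 3: DAF  (1 'F')
Step 4: DAF  (1 'F')
Step 5: DAF  (1 'F')
Step 6: DAF  (1 'F')

Answer: 1


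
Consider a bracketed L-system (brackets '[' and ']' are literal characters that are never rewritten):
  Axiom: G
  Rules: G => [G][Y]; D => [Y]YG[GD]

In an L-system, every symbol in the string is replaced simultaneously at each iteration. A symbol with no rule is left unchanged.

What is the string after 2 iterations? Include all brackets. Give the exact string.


Answer: [[G][Y]][Y]

Derivation:
Step 0: G
Step 1: [G][Y]
Step 2: [[G][Y]][Y]


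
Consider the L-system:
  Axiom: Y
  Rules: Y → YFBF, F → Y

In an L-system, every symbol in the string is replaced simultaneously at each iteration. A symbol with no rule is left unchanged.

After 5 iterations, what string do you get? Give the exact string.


Step 0: Y
Step 1: YFBF
Step 2: YFBFYBY
Step 3: YFBFYBYYFBFBYFBF
Step 4: YFBFYBYYFBFBYFBFYFBFYBYBYFBFYBY
Step 5: YFBFYBYYFBFBYFBFYFBFYBYBYFBFYBYYFBFYBYYFBFBYFBFBYFBFYBYYFBFBYFBF

Answer: YFBFYBYYFBFBYFBFYFBFYBYBYFBFYBYYFBFYBYYFBFBYFBFBYFBFYBYYFBFBYFBF


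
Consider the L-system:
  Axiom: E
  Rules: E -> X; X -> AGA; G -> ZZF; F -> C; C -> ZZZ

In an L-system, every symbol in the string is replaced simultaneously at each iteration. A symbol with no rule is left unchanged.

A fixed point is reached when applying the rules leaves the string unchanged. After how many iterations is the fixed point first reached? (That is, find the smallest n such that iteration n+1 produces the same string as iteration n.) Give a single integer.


Answer: 5

Derivation:
Step 0: E
Step 1: X
Step 2: AGA
Step 3: AZZFA
Step 4: AZZCA
Step 5: AZZZZZA
Step 6: AZZZZZA  (unchanged — fixed point at step 5)


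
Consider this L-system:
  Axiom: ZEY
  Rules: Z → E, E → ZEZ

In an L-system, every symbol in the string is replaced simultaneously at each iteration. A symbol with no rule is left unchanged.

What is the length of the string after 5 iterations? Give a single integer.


Answer: 65

Derivation:
Step 0: length = 3
Step 1: length = 5
Step 2: length = 9
Step 3: length = 17
Step 4: length = 33
Step 5: length = 65


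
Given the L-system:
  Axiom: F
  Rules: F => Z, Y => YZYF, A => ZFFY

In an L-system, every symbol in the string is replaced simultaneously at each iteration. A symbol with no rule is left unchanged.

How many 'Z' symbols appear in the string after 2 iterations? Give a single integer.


Answer: 1

Derivation:
Step 0: F  (0 'Z')
Step 1: Z  (1 'Z')
Step 2: Z  (1 'Z')


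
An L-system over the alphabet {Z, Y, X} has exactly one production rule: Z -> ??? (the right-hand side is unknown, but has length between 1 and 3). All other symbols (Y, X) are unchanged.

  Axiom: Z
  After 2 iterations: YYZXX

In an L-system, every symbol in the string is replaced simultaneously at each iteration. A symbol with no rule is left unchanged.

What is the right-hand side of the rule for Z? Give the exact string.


Trying Z -> YZX:
  Step 0: Z
  Step 1: YZX
  Step 2: YYZXX
Matches the given result.

Answer: YZX


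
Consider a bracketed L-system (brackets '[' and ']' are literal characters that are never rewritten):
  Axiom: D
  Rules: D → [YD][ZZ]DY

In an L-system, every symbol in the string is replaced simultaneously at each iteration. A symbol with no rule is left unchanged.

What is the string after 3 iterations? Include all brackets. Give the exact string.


Answer: [Y[Y[YD][ZZ]DY][ZZ][YD][ZZ]DYY][ZZ][Y[YD][ZZ]DY][ZZ][YD][ZZ]DYYY

Derivation:
Step 0: D
Step 1: [YD][ZZ]DY
Step 2: [Y[YD][ZZ]DY][ZZ][YD][ZZ]DYY
Step 3: [Y[Y[YD][ZZ]DY][ZZ][YD][ZZ]DYY][ZZ][Y[YD][ZZ]DY][ZZ][YD][ZZ]DYYY


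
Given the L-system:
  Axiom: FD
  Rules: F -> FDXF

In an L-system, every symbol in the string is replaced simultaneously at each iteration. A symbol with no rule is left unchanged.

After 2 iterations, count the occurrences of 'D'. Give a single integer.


Answer: 4

Derivation:
Step 0: FD  (1 'D')
Step 1: FDXFD  (2 'D')
Step 2: FDXFDXFDXFD  (4 'D')


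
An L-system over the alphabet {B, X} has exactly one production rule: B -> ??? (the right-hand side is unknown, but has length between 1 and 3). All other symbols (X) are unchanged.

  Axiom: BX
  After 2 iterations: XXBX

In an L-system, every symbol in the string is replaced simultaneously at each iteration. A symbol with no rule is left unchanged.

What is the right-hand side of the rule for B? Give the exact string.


Answer: XB

Derivation:
Trying B -> XB:
  Step 0: BX
  Step 1: XBX
  Step 2: XXBX
Matches the given result.


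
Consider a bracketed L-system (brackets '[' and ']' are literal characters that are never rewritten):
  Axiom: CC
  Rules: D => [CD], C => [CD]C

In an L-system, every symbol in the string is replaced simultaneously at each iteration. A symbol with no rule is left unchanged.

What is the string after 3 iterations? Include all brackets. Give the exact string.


Step 0: CC
Step 1: [CD]C[CD]C
Step 2: [[CD]C[CD]][CD]C[[CD]C[CD]][CD]C
Step 3: [[[CD]C[CD]][CD]C[[CD]C[CD]]][[CD]C[CD]][CD]C[[[CD]C[CD]][CD]C[[CD]C[CD]]][[CD]C[CD]][CD]C

Answer: [[[CD]C[CD]][CD]C[[CD]C[CD]]][[CD]C[CD]][CD]C[[[CD]C[CD]][CD]C[[CD]C[CD]]][[CD]C[CD]][CD]C


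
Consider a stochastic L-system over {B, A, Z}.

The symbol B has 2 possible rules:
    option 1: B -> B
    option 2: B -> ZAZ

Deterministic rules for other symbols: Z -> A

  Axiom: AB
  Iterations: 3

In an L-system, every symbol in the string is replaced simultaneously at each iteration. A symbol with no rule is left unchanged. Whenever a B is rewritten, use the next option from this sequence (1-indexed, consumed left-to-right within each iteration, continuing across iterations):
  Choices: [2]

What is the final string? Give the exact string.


Answer: AAAA

Derivation:
Step 0: AB
Step 1: AZAZ  (used choices [2])
Step 2: AAAA  (used choices [])
Step 3: AAAA  (used choices [])


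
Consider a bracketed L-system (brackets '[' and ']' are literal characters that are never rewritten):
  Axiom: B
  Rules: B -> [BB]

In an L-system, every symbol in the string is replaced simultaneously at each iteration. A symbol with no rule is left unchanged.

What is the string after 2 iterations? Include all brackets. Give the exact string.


Answer: [[BB][BB]]

Derivation:
Step 0: B
Step 1: [BB]
Step 2: [[BB][BB]]


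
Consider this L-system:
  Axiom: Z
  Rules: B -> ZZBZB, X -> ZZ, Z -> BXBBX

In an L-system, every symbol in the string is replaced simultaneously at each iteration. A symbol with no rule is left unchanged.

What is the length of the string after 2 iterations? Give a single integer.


Answer: 19

Derivation:
Step 0: length = 1
Step 1: length = 5
Step 2: length = 19


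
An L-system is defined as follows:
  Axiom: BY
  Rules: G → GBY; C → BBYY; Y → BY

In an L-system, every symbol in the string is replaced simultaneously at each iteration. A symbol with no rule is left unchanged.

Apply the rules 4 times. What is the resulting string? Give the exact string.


Answer: BBBBBY

Derivation:
Step 0: BY
Step 1: BBY
Step 2: BBBY
Step 3: BBBBY
Step 4: BBBBBY


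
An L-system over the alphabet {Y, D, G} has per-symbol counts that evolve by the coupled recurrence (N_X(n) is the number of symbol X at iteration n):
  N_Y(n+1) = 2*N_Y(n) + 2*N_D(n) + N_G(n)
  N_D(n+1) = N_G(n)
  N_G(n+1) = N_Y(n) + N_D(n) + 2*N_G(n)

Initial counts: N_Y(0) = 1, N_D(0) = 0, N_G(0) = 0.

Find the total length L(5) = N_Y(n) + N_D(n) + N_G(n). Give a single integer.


Answer: 396

Derivation:
Step 0: N_Y=1, N_D=0, N_G=0, L=1
Step 1: N_Y=2, N_D=0, N_G=1, L=3
Step 2: N_Y=5, N_D=1, N_G=4, L=10
Step 3: N_Y=16, N_D=4, N_G=14, L=34
Step 4: N_Y=54, N_D=14, N_G=48, L=116
Step 5: N_Y=184, N_D=48, N_G=164, L=396


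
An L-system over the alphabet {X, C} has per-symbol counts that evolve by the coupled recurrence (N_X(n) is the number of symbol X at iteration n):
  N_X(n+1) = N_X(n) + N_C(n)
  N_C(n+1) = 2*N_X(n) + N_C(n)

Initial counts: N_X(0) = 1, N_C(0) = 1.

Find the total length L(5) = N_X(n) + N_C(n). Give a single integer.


Answer: 169

Derivation:
Step 0: N_X=1, N_C=1, L=2
Step 1: N_X=2, N_C=3, L=5
Step 2: N_X=5, N_C=7, L=12
Step 3: N_X=12, N_C=17, L=29
Step 4: N_X=29, N_C=41, L=70
Step 5: N_X=70, N_C=99, L=169


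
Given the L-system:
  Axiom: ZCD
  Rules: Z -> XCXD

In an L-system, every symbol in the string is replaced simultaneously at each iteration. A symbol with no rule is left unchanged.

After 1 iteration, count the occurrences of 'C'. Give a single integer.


Answer: 2

Derivation:
Step 0: ZCD  (1 'C')
Step 1: XCXDCD  (2 'C')


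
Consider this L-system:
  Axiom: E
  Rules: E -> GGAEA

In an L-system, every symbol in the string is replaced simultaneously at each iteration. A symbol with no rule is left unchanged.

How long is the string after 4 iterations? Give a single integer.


Answer: 17

Derivation:
Step 0: length = 1
Step 1: length = 5
Step 2: length = 9
Step 3: length = 13
Step 4: length = 17


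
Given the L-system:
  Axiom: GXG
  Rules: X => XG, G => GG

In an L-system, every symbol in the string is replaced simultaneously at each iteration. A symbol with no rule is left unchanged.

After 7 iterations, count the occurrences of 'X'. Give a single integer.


Answer: 1

Derivation:
Step 0: GXG  (1 'X')
Step 1: GGXGGG  (1 'X')
Step 2: GGGGXGGGGGGG  (1 'X')
Step 3: GGGGGGGGXGGGGGGGGGGGGGGG  (1 'X')
Step 4: GGGGGGGGGGGGGGGGXGGGGGGGGGGGGGGGGGGGGGGGGGGGGGGG  (1 'X')
Step 5: GGGGGGGGGGGGGGGGGGGGGGGGGGGGGGGGXGGGGGGGGGGGGGGGGGGGGGGGGGGGGGGGGGGGGGGGGGGGGGGGGGGGGGGGGGGGGGGG  (1 'X')
Step 6: GGGGGGGGGGGGGGGGGGGGGGGGGGGGGGGGGGGGGGGGGGGGGGGGGGGGGGGGGGGGGGGGXGGGGGGGGGGGGGGGGGGGGGGGGGGGGGGGGGGGGGGGGGGGGGGGGGGGGGGGGGGGGGGGGGGGGGGGGGGGGGGGGGGGGGGGGGGGGGGGGGGGGGGGGGGGGGGGGGGGGGGGGGGGGGGG  (1 'X')
Step 7: GGGGGGGGGGGGGGGGGGGGGGGGGGGGGGGGGGGGGGGGGGGGGGGGGGGGGGGGGGGGGGGGGGGGGGGGGGGGGGGGGGGGGGGGGGGGGGGGGGGGGGGGGGGGGGGGGGGGGGGGGGGGGGGGXGGGGGGGGGGGGGGGGGGGGGGGGGGGGGGGGGGGGGGGGGGGGGGGGGGGGGGGGGGGGGGGGGGGGGGGGGGGGGGGGGGGGGGGGGGGGGGGGGGGGGGGGGGGGGGGGGGGGGGGGGGGGGGGGGGGGGGGGGGGGGGGGGGGGGGGGGGGGGGGGGGGGGGGGGGGGGGGGGGGGGGGGGGGGGGGGGGGGGGGGGGGGGGGGGGGGGGGGGGGGGGGGGGGGGGGGGGGGGGGGGGGGGGGGGGGGGGG  (1 'X')


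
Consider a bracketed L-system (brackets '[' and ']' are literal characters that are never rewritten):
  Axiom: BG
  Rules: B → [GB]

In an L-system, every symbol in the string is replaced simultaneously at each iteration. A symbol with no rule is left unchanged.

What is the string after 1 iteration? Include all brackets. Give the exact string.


Answer: [GB]G

Derivation:
Step 0: BG
Step 1: [GB]G


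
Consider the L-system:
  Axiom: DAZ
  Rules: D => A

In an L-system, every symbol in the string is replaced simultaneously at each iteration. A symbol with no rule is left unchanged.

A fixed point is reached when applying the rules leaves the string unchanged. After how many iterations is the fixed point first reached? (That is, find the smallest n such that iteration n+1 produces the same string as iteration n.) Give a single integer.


Answer: 1

Derivation:
Step 0: DAZ
Step 1: AAZ
Step 2: AAZ  (unchanged — fixed point at step 1)


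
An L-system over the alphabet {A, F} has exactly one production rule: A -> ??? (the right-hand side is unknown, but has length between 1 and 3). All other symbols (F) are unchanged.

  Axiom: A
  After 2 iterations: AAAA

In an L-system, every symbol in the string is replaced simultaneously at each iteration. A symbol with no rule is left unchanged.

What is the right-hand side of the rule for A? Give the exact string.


Answer: AA

Derivation:
Trying A -> AA:
  Step 0: A
  Step 1: AA
  Step 2: AAAA
Matches the given result.


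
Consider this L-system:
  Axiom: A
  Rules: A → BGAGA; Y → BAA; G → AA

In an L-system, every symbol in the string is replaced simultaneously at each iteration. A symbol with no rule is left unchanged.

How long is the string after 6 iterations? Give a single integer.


Answer: 1715

Derivation:
Step 0: length = 1
Step 1: length = 5
Step 2: length = 15
Step 3: length = 51
Step 4: length = 163
Step 5: length = 531
Step 6: length = 1715


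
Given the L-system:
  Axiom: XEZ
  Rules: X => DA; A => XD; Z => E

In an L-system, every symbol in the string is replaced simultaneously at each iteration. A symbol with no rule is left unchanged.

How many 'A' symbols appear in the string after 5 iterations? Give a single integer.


Step 0: XEZ  (0 'A')
Step 1: DAEE  (1 'A')
Step 2: DXDEE  (0 'A')
Step 3: DDADEE  (1 'A')
Step 4: DDXDDEE  (0 'A')
Step 5: DDDADDEE  (1 'A')

Answer: 1


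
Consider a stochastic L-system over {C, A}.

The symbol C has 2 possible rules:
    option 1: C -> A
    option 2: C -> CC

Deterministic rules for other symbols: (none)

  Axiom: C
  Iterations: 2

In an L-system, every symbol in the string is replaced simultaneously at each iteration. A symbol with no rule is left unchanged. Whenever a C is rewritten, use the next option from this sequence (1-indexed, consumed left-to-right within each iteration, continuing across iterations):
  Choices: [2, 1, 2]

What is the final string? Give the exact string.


Answer: ACC

Derivation:
Step 0: C
Step 1: CC  (used choices [2])
Step 2: ACC  (used choices [1, 2])


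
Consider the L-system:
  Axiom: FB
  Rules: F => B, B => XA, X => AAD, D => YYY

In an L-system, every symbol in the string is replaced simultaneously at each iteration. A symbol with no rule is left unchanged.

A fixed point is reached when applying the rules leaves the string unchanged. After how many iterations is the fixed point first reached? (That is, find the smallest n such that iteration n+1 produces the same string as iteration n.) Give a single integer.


Answer: 4

Derivation:
Step 0: FB
Step 1: BXA
Step 2: XAAADA
Step 3: AADAAAYYYA
Step 4: AAYYYAAAYYYA
Step 5: AAYYYAAAYYYA  (unchanged — fixed point at step 4)


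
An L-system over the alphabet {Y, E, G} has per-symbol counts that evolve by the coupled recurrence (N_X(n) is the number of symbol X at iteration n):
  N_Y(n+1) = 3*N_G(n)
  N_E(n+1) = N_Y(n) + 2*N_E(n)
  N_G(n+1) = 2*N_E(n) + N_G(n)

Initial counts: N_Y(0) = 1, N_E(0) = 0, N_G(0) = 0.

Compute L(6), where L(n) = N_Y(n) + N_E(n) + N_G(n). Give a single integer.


Answer: 394

Derivation:
Step 0: N_Y=1, N_E=0, N_G=0, L=1
Step 1: N_Y=0, N_E=1, N_G=0, L=1
Step 2: N_Y=0, N_E=2, N_G=2, L=4
Step 3: N_Y=6, N_E=4, N_G=6, L=16
Step 4: N_Y=18, N_E=14, N_G=14, L=46
Step 5: N_Y=42, N_E=46, N_G=42, L=130
Step 6: N_Y=126, N_E=134, N_G=134, L=394


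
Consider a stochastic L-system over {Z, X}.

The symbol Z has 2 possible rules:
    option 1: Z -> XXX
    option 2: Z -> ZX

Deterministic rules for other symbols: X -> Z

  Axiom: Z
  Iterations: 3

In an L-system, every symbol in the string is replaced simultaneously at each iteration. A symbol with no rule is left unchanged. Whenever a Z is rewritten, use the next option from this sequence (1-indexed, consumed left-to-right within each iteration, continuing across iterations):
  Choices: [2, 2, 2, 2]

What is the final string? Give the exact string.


Step 0: Z
Step 1: ZX  (used choices [2])
Step 2: ZXZ  (used choices [2])
Step 3: ZXZZX  (used choices [2, 2])

Answer: ZXZZX


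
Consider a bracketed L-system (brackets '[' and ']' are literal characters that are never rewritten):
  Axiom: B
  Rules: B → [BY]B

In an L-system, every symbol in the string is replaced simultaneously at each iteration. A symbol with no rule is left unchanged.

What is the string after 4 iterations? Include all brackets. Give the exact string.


Step 0: B
Step 1: [BY]B
Step 2: [[BY]BY][BY]B
Step 3: [[[BY]BY][BY]BY][[BY]BY][BY]B
Step 4: [[[[BY]BY][BY]BY][[BY]BY][BY]BY][[[BY]BY][BY]BY][[BY]BY][BY]B

Answer: [[[[BY]BY][BY]BY][[BY]BY][BY]BY][[[BY]BY][BY]BY][[BY]BY][BY]B


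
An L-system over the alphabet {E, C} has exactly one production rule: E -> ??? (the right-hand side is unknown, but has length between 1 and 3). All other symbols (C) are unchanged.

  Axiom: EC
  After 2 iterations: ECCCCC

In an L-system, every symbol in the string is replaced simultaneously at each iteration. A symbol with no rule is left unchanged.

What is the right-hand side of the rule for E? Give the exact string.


Answer: ECC

Derivation:
Trying E -> ECC:
  Step 0: EC
  Step 1: ECCC
  Step 2: ECCCCC
Matches the given result.


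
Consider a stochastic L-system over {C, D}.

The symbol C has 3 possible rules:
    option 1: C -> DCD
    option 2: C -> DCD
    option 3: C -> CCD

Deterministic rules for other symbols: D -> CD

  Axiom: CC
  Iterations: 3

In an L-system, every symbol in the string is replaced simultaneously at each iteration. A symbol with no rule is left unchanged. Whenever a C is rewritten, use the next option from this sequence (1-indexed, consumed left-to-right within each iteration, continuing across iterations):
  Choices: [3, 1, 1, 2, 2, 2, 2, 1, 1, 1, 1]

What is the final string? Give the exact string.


Step 0: CC
Step 1: CCDDCD  (used choices [3, 1])
Step 2: DCDDCDCDCDDCDCD  (used choices [1, 2, 2])
Step 3: CDDCDCDCDDCDCDDCDCDDCDCDCDDCDCDDCDCD  (used choices [2, 2, 1, 1, 1, 1])

Answer: CDDCDCDCDDCDCDDCDCDDCDCDCDDCDCDDCDCD


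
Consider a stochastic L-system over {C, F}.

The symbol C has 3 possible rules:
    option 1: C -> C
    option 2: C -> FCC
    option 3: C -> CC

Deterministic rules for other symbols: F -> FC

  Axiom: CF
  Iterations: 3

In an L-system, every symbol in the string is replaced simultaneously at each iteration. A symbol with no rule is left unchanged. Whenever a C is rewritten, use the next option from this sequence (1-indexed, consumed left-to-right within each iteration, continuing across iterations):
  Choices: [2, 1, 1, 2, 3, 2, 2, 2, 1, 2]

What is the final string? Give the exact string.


Answer: FCCCFCCFCCFCFCCFCCFCC

Derivation:
Step 0: CF
Step 1: FCCFC  (used choices [2])
Step 2: FCCCFCFCC  (used choices [1, 1, 2])
Step 3: FCCCFCCFCCFCFCCFCCFCC  (used choices [3, 2, 2, 2, 1, 2])


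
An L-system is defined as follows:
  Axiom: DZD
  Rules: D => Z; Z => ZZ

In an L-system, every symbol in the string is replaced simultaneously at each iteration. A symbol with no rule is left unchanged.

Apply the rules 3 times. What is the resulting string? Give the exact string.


Answer: ZZZZZZZZZZZZZZZZ

Derivation:
Step 0: DZD
Step 1: ZZZZ
Step 2: ZZZZZZZZ
Step 3: ZZZZZZZZZZZZZZZZ


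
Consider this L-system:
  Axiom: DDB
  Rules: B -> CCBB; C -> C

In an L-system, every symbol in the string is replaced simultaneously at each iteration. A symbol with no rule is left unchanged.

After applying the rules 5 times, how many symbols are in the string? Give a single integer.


Step 0: length = 3
Step 1: length = 6
Step 2: length = 12
Step 3: length = 24
Step 4: length = 48
Step 5: length = 96

Answer: 96


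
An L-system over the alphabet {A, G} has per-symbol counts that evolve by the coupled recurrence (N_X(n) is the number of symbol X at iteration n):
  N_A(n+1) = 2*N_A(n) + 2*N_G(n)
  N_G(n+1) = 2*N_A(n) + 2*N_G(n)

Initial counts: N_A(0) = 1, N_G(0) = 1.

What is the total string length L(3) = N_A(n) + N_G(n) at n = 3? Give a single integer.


Answer: 128

Derivation:
Step 0: N_A=1, N_G=1, L=2
Step 1: N_A=4, N_G=4, L=8
Step 2: N_A=16, N_G=16, L=32
Step 3: N_A=64, N_G=64, L=128


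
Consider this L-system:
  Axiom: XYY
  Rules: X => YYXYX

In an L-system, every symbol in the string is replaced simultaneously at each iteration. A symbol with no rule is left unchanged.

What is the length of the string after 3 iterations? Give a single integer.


Step 0: length = 3
Step 1: length = 7
Step 2: length = 15
Step 3: length = 31

Answer: 31


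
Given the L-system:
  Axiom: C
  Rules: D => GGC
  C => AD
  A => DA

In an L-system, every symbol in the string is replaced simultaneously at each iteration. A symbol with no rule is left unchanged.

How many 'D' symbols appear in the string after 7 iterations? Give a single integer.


Step 0: C  (0 'D')
Step 1: AD  (1 'D')
Step 2: DAGGC  (1 'D')
Step 3: GGCDAGGAD  (2 'D')
Step 4: GGADGGCDAGGDAGGC  (3 'D')
Step 5: GGDAGGCGGADGGCDAGGGGCDAGGAD  (5 'D')
Step 6: GGGGCDAGGADGGDAGGCGGADGGCDAGGGGADGGCDAGGDAGGC  (8 'D')
Step 7: GGGGADGGCDAGGDAGGCGGGGCDAGGADGGDAGGCGGADGGCDAGGGGDAGGCGGADGGCDAGGGGCDAGGAD  (13 'D')

Answer: 13


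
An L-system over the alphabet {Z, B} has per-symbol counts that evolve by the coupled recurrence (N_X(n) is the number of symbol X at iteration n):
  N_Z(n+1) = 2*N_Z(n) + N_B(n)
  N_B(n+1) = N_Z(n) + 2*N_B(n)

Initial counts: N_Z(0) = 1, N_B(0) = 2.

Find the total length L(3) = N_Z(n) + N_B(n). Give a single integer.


Step 0: N_Z=1, N_B=2, L=3
Step 1: N_Z=4, N_B=5, L=9
Step 2: N_Z=13, N_B=14, L=27
Step 3: N_Z=40, N_B=41, L=81

Answer: 81


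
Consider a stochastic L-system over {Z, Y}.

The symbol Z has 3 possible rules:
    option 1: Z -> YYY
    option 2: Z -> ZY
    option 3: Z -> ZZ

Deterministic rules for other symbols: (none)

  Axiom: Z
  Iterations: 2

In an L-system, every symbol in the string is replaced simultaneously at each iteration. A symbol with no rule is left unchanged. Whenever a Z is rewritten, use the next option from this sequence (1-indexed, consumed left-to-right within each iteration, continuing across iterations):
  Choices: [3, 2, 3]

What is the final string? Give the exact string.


Step 0: Z
Step 1: ZZ  (used choices [3])
Step 2: ZYZZ  (used choices [2, 3])

Answer: ZYZZ


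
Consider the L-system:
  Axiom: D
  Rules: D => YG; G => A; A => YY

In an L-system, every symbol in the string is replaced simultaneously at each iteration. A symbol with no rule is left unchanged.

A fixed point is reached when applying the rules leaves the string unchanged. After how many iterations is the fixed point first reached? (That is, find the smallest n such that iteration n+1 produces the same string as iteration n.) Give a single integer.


Step 0: D
Step 1: YG
Step 2: YA
Step 3: YYY
Step 4: YYY  (unchanged — fixed point at step 3)

Answer: 3


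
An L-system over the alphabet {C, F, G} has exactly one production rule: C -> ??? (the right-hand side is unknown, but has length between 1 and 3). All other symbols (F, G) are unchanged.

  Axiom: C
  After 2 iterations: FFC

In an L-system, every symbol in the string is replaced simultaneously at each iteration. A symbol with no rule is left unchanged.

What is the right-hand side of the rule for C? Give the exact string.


Trying C -> FC:
  Step 0: C
  Step 1: FC
  Step 2: FFC
Matches the given result.

Answer: FC


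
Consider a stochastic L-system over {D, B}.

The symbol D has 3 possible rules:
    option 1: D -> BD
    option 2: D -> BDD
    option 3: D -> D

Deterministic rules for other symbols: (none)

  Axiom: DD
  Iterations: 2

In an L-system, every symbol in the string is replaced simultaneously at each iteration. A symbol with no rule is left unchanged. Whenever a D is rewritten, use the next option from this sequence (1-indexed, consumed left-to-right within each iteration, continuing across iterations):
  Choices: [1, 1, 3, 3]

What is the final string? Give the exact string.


Answer: BDBD

Derivation:
Step 0: DD
Step 1: BDBD  (used choices [1, 1])
Step 2: BDBD  (used choices [3, 3])


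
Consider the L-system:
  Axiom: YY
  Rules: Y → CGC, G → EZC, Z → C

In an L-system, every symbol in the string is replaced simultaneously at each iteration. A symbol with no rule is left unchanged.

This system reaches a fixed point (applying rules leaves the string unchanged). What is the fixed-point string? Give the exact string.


Step 0: YY
Step 1: CGCCGC
Step 2: CEZCCCEZCC
Step 3: CECCCCECCC
Step 4: CECCCCECCC  (unchanged — fixed point at step 3)

Answer: CECCCCECCC


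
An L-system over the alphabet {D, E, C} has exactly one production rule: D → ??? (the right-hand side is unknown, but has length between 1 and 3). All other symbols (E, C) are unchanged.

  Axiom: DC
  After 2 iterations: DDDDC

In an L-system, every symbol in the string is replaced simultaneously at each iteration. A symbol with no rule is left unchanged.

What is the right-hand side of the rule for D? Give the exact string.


Answer: DD

Derivation:
Trying D → DD:
  Step 0: DC
  Step 1: DDC
  Step 2: DDDDC
Matches the given result.


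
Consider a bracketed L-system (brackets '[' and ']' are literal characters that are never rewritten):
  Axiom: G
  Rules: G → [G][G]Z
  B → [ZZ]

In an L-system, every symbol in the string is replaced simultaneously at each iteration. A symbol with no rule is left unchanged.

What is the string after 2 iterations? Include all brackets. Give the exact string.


Answer: [[G][G]Z][[G][G]Z]Z

Derivation:
Step 0: G
Step 1: [G][G]Z
Step 2: [[G][G]Z][[G][G]Z]Z


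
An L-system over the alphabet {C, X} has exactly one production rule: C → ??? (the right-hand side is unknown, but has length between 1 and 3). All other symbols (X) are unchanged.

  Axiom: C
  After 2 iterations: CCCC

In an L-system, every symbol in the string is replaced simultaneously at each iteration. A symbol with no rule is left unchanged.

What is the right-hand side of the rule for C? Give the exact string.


Trying C → CC:
  Step 0: C
  Step 1: CC
  Step 2: CCCC
Matches the given result.

Answer: CC


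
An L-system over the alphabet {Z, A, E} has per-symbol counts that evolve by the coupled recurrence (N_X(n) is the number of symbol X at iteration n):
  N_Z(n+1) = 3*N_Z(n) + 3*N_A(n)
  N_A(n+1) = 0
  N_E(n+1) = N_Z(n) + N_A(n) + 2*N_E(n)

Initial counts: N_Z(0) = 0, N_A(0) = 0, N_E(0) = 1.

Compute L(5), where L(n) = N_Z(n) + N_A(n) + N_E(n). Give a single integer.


Step 0: N_Z=0, N_A=0, N_E=1, L=1
Step 1: N_Z=0, N_A=0, N_E=2, L=2
Step 2: N_Z=0, N_A=0, N_E=4, L=4
Step 3: N_Z=0, N_A=0, N_E=8, L=8
Step 4: N_Z=0, N_A=0, N_E=16, L=16
Step 5: N_Z=0, N_A=0, N_E=32, L=32

Answer: 32


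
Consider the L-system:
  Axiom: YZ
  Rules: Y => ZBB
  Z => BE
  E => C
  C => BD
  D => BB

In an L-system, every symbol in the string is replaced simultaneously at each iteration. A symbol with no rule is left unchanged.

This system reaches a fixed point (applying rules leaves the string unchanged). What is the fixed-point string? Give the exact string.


Step 0: YZ
Step 1: ZBBBE
Step 2: BEBBBC
Step 3: BCBBBBD
Step 4: BBDBBBBBB
Step 5: BBBBBBBBBB
Step 6: BBBBBBBBBB  (unchanged — fixed point at step 5)

Answer: BBBBBBBBBB


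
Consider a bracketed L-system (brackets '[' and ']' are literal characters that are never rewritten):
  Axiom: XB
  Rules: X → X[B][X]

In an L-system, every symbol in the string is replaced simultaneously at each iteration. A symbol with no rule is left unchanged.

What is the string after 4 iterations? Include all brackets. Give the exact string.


Answer: X[B][X][B][X[B][X]][B][X[B][X][B][X[B][X]]][B][X[B][X][B][X[B][X]][B][X[B][X][B][X[B][X]]]]B

Derivation:
Step 0: XB
Step 1: X[B][X]B
Step 2: X[B][X][B][X[B][X]]B
Step 3: X[B][X][B][X[B][X]][B][X[B][X][B][X[B][X]]]B
Step 4: X[B][X][B][X[B][X]][B][X[B][X][B][X[B][X]]][B][X[B][X][B][X[B][X]][B][X[B][X][B][X[B][X]]]]B


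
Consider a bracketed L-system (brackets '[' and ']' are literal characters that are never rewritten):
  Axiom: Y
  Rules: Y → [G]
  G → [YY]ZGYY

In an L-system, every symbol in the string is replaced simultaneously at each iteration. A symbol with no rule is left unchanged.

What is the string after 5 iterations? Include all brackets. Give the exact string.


Step 0: Y
Step 1: [G]
Step 2: [[YY]ZGYY]
Step 3: [[[G][G]]Z[YY]ZGYY[G][G]]
Step 4: [[[[YY]ZGYY][[YY]ZGYY]]Z[[G][G]]Z[YY]ZGYY[G][G][[YY]ZGYY][[YY]ZGYY]]
Step 5: [[[[[G][G]]Z[YY]ZGYY[G][G]][[[G][G]]Z[YY]ZGYY[G][G]]]Z[[[YY]ZGYY][[YY]ZGYY]]Z[[G][G]]Z[YY]ZGYY[G][G][[YY]ZGYY][[YY]ZGYY][[[G][G]]Z[YY]ZGYY[G][G]][[[G][G]]Z[YY]ZGYY[G][G]]]

Answer: [[[[[G][G]]Z[YY]ZGYY[G][G]][[[G][G]]Z[YY]ZGYY[G][G]]]Z[[[YY]ZGYY][[YY]ZGYY]]Z[[G][G]]Z[YY]ZGYY[G][G][[YY]ZGYY][[YY]ZGYY][[[G][G]]Z[YY]ZGYY[G][G]][[[G][G]]Z[YY]ZGYY[G][G]]]


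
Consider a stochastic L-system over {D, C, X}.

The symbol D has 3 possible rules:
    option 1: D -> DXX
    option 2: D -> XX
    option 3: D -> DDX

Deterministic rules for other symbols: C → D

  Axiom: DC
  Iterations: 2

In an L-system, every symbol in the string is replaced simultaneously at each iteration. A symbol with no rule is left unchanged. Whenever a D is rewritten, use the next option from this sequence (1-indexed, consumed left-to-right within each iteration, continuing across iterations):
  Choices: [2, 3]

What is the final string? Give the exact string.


Answer: XXDDX

Derivation:
Step 0: DC
Step 1: XXD  (used choices [2])
Step 2: XXDDX  (used choices [3])


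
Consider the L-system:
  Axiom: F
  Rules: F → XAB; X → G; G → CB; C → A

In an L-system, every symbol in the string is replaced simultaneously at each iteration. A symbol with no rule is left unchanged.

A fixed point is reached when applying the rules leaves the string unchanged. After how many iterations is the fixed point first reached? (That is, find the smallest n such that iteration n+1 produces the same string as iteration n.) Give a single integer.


Answer: 4

Derivation:
Step 0: F
Step 1: XAB
Step 2: GAB
Step 3: CBAB
Step 4: ABAB
Step 5: ABAB  (unchanged — fixed point at step 4)


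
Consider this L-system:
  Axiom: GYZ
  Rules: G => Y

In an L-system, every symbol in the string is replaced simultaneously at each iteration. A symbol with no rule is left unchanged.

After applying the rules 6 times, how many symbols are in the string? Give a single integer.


Step 0: length = 3
Step 1: length = 3
Step 2: length = 3
Step 3: length = 3
Step 4: length = 3
Step 5: length = 3
Step 6: length = 3

Answer: 3


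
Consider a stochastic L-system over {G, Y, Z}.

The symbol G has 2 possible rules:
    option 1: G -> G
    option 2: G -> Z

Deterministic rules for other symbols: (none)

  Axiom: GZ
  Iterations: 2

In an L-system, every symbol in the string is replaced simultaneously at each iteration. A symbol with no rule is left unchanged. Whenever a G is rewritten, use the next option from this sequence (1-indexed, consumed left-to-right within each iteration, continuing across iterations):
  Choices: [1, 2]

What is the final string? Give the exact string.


Step 0: GZ
Step 1: GZ  (used choices [1])
Step 2: ZZ  (used choices [2])

Answer: ZZ


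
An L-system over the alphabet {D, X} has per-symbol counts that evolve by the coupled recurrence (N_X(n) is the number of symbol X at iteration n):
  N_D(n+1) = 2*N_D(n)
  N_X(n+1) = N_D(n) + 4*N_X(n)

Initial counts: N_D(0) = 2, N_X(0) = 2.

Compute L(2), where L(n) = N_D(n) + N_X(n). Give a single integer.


Step 0: N_D=2, N_X=2, L=4
Step 1: N_D=4, N_X=10, L=14
Step 2: N_D=8, N_X=44, L=52

Answer: 52


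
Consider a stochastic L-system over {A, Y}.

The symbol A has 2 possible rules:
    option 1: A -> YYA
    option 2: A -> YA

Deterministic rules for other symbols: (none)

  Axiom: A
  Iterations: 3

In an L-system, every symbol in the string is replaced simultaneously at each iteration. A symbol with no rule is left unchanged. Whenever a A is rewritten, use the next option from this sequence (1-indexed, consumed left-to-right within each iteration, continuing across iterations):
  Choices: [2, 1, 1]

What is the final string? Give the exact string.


Step 0: A
Step 1: YA  (used choices [2])
Step 2: YYYA  (used choices [1])
Step 3: YYYYYA  (used choices [1])

Answer: YYYYYA


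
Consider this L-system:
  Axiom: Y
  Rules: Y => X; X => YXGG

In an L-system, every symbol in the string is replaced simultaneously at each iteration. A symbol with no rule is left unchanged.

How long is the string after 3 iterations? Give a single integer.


Step 0: length = 1
Step 1: length = 1
Step 2: length = 4
Step 3: length = 7

Answer: 7


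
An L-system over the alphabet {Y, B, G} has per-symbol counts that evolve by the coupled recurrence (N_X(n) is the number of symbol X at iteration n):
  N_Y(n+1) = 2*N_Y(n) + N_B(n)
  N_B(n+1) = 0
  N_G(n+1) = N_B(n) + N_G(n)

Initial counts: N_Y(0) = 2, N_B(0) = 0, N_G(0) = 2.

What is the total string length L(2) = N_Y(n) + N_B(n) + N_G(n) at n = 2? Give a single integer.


Step 0: N_Y=2, N_B=0, N_G=2, L=4
Step 1: N_Y=4, N_B=0, N_G=2, L=6
Step 2: N_Y=8, N_B=0, N_G=2, L=10

Answer: 10


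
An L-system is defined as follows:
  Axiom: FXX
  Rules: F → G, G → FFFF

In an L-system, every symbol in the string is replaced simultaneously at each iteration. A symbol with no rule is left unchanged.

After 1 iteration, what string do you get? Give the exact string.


Step 0: FXX
Step 1: GXX

Answer: GXX


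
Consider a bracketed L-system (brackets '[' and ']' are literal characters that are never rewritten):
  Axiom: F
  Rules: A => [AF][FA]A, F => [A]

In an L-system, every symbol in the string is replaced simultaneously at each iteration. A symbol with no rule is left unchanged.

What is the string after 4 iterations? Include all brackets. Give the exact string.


Step 0: F
Step 1: [A]
Step 2: [[AF][FA]A]
Step 3: [[[AF][FA]A[A]][[A][AF][FA]A][AF][FA]A]
Step 4: [[[[AF][FA]A[A]][[A][AF][FA]A][AF][FA]A[[AF][FA]A]][[[AF][FA]A][[AF][FA]A[A]][[A][AF][FA]A][AF][FA]A][[AF][FA]A[A]][[A][AF][FA]A][AF][FA]A]

Answer: [[[[AF][FA]A[A]][[A][AF][FA]A][AF][FA]A[[AF][FA]A]][[[AF][FA]A][[AF][FA]A[A]][[A][AF][FA]A][AF][FA]A][[AF][FA]A[A]][[A][AF][FA]A][AF][FA]A]


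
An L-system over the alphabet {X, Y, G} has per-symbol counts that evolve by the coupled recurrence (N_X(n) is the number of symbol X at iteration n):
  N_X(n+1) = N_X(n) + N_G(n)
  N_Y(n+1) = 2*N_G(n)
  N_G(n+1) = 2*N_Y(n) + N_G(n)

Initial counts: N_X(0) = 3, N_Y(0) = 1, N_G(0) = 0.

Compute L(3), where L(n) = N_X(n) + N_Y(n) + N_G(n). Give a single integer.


Step 0: N_X=3, N_Y=1, N_G=0, L=4
Step 1: N_X=3, N_Y=0, N_G=2, L=5
Step 2: N_X=5, N_Y=4, N_G=2, L=11
Step 3: N_X=7, N_Y=4, N_G=10, L=21

Answer: 21


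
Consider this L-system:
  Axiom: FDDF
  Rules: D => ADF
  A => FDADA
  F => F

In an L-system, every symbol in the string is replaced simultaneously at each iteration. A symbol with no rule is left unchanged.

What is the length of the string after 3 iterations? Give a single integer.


Step 0: length = 4
Step 1: length = 8
Step 2: length = 20
Step 3: length = 56

Answer: 56
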